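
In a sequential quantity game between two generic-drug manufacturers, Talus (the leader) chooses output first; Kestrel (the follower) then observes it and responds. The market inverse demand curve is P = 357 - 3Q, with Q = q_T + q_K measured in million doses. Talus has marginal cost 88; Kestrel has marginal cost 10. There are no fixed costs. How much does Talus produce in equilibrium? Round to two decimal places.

31.83

Solve by backward induction. Given q_T, the follower Kestrel maximises π_K = (357 - 3q_T - 3q_K)q_K - 10q_K.
Setting the follower's marginal profit to zero, 347 - 3q_T - 6q_K = 0, i.e. q_K = (347 - 3q_T)/6.
Talus substitutes q_K(q_T) into its own profit: π_T = q_T(357 - 3q_T - (347 - 3q_T)/2) - 88q_T = (367/2 - (3/2)q_T)q_T - 88q_T.
The leader's first-order condition 191/2 - 3q_T = 0 yields q_T = 191/6.
Then q_K = (347 - 3·(191/6))/6 = 503/12.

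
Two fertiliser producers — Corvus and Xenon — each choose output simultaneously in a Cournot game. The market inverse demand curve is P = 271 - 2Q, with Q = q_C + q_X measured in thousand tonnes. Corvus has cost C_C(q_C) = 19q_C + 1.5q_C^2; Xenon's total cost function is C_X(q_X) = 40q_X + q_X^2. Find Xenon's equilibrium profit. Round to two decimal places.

Corvus's profit: π_C = (271 - 2Q)q_C - (19q_C + (3/2)q_C²). Setting ∂π_C/∂q_C = 0: 252 - 7q_C - 2(q_X) = 0.
Xenon's profit: π_X = (271 - 2Q)q_X - (40q_X + q_X²). Setting ∂π_X/∂q_X = 0: 231 - 6q_X - 2(q_C) = 0.
So q_C = (252 - 2q_X)/7 and q_X = (231 - 2q_C)/6.
Substituting one into the other gives q_C = 525/19 and q_X = 1113/38.
Price P = 271 - 2·56.9211 = 157.1579.
Xenon's profit: 157.1579·(1113/38) - 40·(1113/38) - (1113/38)² = 2573.6198.

2573.62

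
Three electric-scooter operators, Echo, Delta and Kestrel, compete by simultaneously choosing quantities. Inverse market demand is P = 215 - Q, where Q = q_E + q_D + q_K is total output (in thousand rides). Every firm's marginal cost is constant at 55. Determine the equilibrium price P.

95

Each firm earns π_i = (215 - Q)q_i - 55q_i.
Setting ∂π_i/∂q_i = 0 with rivals' quantities fixed: 160 - 2q_i - Σ_{j≠i} q_j = 0.
By symmetry each firm produces the same amount; substituting Σ_{j≠i} q_j = 2q_i yields q_i = 160/4 = 40.
Total output Q = 120, so price P = 215 - 120 = 95.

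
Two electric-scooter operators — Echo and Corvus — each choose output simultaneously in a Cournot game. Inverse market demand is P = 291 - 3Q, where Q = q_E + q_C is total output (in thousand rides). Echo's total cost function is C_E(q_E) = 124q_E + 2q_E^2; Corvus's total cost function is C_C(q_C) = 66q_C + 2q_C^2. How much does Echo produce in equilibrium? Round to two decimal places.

10.93

Echo's profit: π_E = (291 - 3Q)q_E - (124q_E + 2q_E²). Setting ∂π_E/∂q_E = 0: 167 - 10q_E - 3(q_C) = 0.
Corvus's first-order condition: 225 - 10q_C - 3(q_E) = 0.
Rearranging gives the reaction functions q_E = (167 - 3q_C)/10 and q_C = (225 - 3q_E)/10.
Solving the pair: q_E = 995/91, q_C = 1749/91.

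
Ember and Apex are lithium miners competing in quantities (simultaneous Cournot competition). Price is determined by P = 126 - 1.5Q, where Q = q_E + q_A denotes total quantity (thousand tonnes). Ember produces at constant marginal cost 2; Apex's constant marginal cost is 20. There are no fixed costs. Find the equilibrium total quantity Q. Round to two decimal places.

51.11

Ember's profit: π_E = (126 - 1.5Q)q_E - (2q_E). Setting ∂π_E/∂q_E = 0: 124 - 3q_E - (3/2)(q_A) = 0.
Apex's first-order condition: 106 - 3q_A - (3/2)(q_E) = 0.
So q_E = (124 - (3/2)q_A)/3 and q_A = (106 - (3/2)q_E)/3.
Substituting one into the other gives q_E = 284/9 and q_A = 176/9.
Total output Q = 284/9 + 176/9 = 460/9.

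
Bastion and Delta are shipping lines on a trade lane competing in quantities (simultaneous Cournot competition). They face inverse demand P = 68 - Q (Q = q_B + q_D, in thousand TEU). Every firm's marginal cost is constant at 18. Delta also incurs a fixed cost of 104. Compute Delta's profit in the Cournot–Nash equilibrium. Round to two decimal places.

A representative firm's profit is π_i = q_i(68 - Q) - 18q_i.
Setting ∂π_i/∂q_i = 0 with rivals' quantities fixed: 50 - 2q_i - q_j = 0.
By symmetry each firm produces the same amount; substituting q_j = q_i yields q_i = 50/3.
Price P = 68 - 100/3 = 104/3.
Delta's profit: (104/3 - 18)·(50/3) - 104 = 1564/9.

173.78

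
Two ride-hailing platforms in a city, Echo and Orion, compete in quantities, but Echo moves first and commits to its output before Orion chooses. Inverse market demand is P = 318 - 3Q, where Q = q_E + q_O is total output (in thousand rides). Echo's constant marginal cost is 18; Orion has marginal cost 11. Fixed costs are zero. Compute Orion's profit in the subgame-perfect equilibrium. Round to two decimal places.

2146.69

The follower Orion best-responds to any q_E: π_O = (318 - 3Q)q_O - 11q_O.
Follower FOC: 307 - 3q_E - 6q_O = 0, so q_O(q_E) = (307 - 3q_E)/6.
Echo substitutes q_O(q_E) into its own profit: π_E = q_E(318 - 3q_E - (307 - 3q_E)/2) - 18q_E = (329/2 - (3/2)q_E)q_E - 18q_E.
Maximising: ∂π_E/∂q_E = 293/2 - 3q_E = 0, giving q_E = 293/6.
Then q_O = (307 - 3·(293/6))/6 = 107/4.
Price P = 318 - 3·(907/12) = 365/4.
Orion's profit: (365/4 - 11)·(107/4) = 2146.6875.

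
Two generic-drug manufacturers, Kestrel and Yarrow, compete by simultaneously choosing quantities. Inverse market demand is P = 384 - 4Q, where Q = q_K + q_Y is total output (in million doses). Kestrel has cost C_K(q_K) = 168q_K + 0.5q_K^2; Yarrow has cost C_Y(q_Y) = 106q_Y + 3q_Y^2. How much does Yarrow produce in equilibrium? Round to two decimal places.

Kestrel's profit: π_K = (384 - 4Q)q_K - (168q_K + (1/2)q_K²). Setting ∂π_K/∂q_K = 0: 216 - 9q_K - 4(q_Y) = 0.
Yarrow's profit: π_Y = (384 - 4Q)q_Y - (106q_Y + 3q_Y²). Setting ∂π_Y/∂q_Y = 0: 278 - 14q_Y - 4(q_K) = 0.
Rearranging gives the reaction functions q_K = (216 - 4q_Y)/9 and q_Y = (278 - 4q_K)/14.
Substituting one into the other gives q_K = 956/55 and q_Y = 819/55.

14.89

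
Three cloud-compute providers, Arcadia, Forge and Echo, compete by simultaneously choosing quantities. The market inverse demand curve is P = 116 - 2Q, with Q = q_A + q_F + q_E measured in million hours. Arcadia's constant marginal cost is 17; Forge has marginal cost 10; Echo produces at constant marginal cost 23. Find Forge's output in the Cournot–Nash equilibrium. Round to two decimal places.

15.75

Arcadia's profit: π_A = (116 - 2Q)q_A - (17q_A). Setting ∂π_A/∂q_A = 0: 99 - 4q_A - 2(q_F + q_E) = 0.
Forge's first-order condition: 106 - 4q_F - 2(q_A + q_E) = 0.
Echo's first-order condition: 93 - 4q_E - 2(q_A + q_F) = 0.
Summing all 3 equations gives 298 − 8Q = 0, hence Q = 149/4.
Back-substituting: q_A = (99 − 149/2)/2 = 49/4, q_F = (106 − 149/2)/2 = 63/4, q_E = (93 − 149/2)/2 = 37/4.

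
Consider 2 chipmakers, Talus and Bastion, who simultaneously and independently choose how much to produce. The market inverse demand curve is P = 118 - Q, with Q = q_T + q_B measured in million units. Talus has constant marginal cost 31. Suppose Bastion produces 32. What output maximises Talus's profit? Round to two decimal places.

27.50

With the rival's output fixed at 32, Talus's profit is π_T = (118 - 32 - q_T)q_T - (31q_T) = (86 - q_T)q_T - (31q_T).
∂π_T/∂q_T = 55 - 2q_T = 0, so q_T = 55/2.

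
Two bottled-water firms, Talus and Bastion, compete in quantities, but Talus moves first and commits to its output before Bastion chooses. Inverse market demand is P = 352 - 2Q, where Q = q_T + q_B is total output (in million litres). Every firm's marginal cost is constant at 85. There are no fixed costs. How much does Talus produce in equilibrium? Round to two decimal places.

66.75

The follower Bastion best-responds to any q_T: π_B = (352 - 2Q)q_B - 85q_B.
Follower FOC: 267 - 2q_T - 4q_B = 0, so q_B(q_T) = (267 - 2q_T)/4.
The leader anticipates this reaction. Substituting into P = 352 - 2Q gives P = 437/2 - q_T, so π_T = (437/2 - q_T)q_T - 85q_T.
Leader FOC: 267/2 - 2q_T = 0, so q_T = 267/4.
Then q_B = (267 - 2·(267/4))/4 = 267/8.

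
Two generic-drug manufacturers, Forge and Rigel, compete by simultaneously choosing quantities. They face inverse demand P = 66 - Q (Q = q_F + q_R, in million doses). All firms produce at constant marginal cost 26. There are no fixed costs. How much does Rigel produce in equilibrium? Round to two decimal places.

13.33

A representative firm's profit is π_i = q_i(66 - Q) - 26q_i.
Setting ∂π_i/∂q_i = 0 with rivals' quantities fixed: 40 - 2q_i - q_j = 0.
By symmetry each firm produces the same amount; substituting q_j = q_i yields q_i = 40/3.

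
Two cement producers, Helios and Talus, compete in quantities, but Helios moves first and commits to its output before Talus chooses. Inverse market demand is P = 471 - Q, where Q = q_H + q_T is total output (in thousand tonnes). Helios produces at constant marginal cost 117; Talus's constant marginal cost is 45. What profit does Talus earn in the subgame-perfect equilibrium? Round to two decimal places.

Solve by backward induction. Given q_H, the follower Talus maximises π_T = (471 - q_H - q_T)q_T - 45q_T.
∂π_T/∂q_T = 426 - q_H - 2q_T = 0 gives the reaction function q_T = (426 - q_H)/2.
Helios substitutes q_T(q_H) into its own profit: π_H = q_H(471 - q_H - (426 - q_H)/2) - 117q_H = (258 - (1/2)q_H)q_H - 117q_H.
The leader's first-order condition 141 - q_H = 0 yields q_H = 141.
Then q_T = (426 - 141)/2 = 285/2.
Price P = 471 - 567/2 = 375/2.
Talus's profit: (375/2 - 45)·(285/2) = 20306.2500.

20306.25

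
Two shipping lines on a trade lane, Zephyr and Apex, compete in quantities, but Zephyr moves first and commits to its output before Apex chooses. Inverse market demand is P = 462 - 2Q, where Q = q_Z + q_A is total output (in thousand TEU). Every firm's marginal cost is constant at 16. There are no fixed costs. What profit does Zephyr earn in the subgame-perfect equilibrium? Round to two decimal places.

12432.25

The follower Apex best-responds to any q_Z: π_A = (462 - 2Q)q_A - 16q_A.
Setting the follower's marginal profit to zero, 446 - 2q_Z - 4q_A = 0, i.e. q_A = (446 - 2q_Z)/4.
Zephyr substitutes q_A(q_Z) into its own profit: π_Z = q_Z(462 - 2q_Z - (446 - 2q_Z)/2) - 16q_Z = (239 - q_Z)q_Z - 16q_Z.
Leader FOC: 223 - 2q_Z = 0, so q_Z = 223/2.
Then q_A = (446 - 2·(223/2))/4 = 223/4.
Price P = 462 - 2·(669/4) = 255/2.
Zephyr's profit: (255/2 - 16)·(223/2) = 12432.2500.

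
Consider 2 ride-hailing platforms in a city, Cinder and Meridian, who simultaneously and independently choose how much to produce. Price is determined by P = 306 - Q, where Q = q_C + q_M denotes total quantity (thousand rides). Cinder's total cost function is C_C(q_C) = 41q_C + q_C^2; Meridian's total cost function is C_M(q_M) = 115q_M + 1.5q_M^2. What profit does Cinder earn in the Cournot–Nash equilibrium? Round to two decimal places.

7124.41

Cinder's profit: π_C = (306 - Q)q_C - (41q_C + q_C²). Setting ∂π_C/∂q_C = 0: 265 - 4q_C - (q_M) = 0.
Meridian's first-order condition: 191 - 5q_M - (q_C) = 0.
So q_C = (265 - q_M)/4 and q_M = (191 - q_C)/5.
Solving the pair: q_C = 1134/19, q_M = 499/19.
Price P = 306 - 1633/19 = 220.0526.
Cinder's profit: 220.0526·(1134/19) - 41·(1134/19) - (1134/19)² = 7124.4100.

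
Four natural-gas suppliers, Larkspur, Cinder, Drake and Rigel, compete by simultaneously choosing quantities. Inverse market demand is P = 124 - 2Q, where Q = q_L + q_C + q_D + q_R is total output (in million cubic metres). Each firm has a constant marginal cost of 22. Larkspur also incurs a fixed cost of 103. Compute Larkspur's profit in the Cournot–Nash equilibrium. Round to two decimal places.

105.08

Each firm earns π_i = (124 - 2Q)q_i - 22q_i.
First-order condition (treating rivals' output as given): 102 - 4q_i - 2·Σ_{j≠i} q_j = 0.
By symmetry each firm produces the same amount; substituting Σ_{j≠i} q_j = 3q_i yields q_i = 102/10 = 51/5.
Price P = 124 - 2·(204/5) = 212/5.
Larkspur's profit: (212/5 - 22)·(51/5) - 103 = 105.0800.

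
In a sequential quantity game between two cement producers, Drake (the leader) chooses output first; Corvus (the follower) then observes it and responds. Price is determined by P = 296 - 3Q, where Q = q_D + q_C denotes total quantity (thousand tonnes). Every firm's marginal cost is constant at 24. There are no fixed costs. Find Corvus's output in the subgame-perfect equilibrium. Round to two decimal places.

22.67

The follower Corvus best-responds to any q_D: π_C = (296 - 3Q)q_C - 24q_C.
Follower FOC: 272 - 3q_D - 6q_C = 0, so q_C(q_D) = (272 - 3q_D)/6.
Drake substitutes q_C(q_D) into its own profit: π_D = q_D(296 - 3q_D - (272 - 3q_D)/2) - 24q_D = (160 - (3/2)q_D)q_D - 24q_D.
The leader's first-order condition 136 - 3q_D = 0 yields q_D = 136/3.
Then q_C = (272 - 3·(136/3))/6 = 68/3.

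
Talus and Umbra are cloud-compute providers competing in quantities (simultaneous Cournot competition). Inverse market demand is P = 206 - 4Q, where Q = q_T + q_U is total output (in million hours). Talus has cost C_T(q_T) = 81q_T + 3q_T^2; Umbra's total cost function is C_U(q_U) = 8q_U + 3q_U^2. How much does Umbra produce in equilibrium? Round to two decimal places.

Talus's profit: π_T = (206 - 4Q)q_T - (81q_T + 3q_T²). Setting ∂π_T/∂q_T = 0: 125 - 14q_T - 4(q_U) = 0.
Umbra's first-order condition: 198 - 14q_U - 4(q_T) = 0.
So q_T = (125 - 4q_U)/14 and q_U = (198 - 4q_T)/14.
Substituting one into the other gives q_T = 479/90 and q_U = 568/45.

12.62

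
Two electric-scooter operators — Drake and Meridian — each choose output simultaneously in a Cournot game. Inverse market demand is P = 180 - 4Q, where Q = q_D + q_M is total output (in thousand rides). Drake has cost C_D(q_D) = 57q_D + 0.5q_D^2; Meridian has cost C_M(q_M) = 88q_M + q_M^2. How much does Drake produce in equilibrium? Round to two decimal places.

Drake's profit: π_D = (180 - 4Q)q_D - (57q_D + (1/2)q_D²). Setting ∂π_D/∂q_D = 0: 123 - 9q_D - 4(q_M) = 0.
Meridian's first-order condition: 92 - 10q_M - 4(q_D) = 0.
Rearranging gives the reaction functions q_D = (123 - 4q_M)/9 and q_M = (92 - 4q_D)/10.
Solving the pair: q_D = 431/37, q_M = 168/37.

11.65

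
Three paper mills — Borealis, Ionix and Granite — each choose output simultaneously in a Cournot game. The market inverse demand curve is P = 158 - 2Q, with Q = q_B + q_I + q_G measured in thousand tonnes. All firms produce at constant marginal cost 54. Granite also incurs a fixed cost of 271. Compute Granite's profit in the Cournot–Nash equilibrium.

Each firm earns π_i = (158 - 2Q)q_i - 54q_i.
Setting ∂π_i/∂q_i = 0 with rivals' quantities fixed: 104 - 4q_i - 2·Σ_{j≠i} q_j = 0.
With identical firms every q_j equals q_i, so Σ_{j≠i} q_j = 2q_i and 104 = 8q_i, giving q_i = 13.
Price P = 158 - 2·39 = 80.
Granite's profit: (80 - 54)·13 - 271 = 67.

67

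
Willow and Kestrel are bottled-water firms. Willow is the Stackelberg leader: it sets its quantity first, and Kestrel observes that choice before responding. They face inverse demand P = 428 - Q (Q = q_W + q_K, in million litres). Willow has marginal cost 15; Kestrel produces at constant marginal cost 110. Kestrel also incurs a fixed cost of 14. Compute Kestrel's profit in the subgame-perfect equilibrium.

1010

Solve by backward induction. Given q_W, the follower Kestrel maximises π_K = (428 - q_W - q_K)q_K - 110q_K.
Follower FOC: 318 - q_W - 2q_K = 0, so q_K(q_W) = (318 - q_W)/2.
The leader anticipates this reaction. Substituting into P = 428 - Q gives P = 269 - (1/2)q_W, so π_W = (269 - (1/2)q_W)q_W - 15q_W.
The leader's first-order condition 254 - q_W = 0 yields q_W = 254.
Then q_K = (318 - 254)/2 = 32.
Price P = 428 - 286 = 142.
Kestrel's profit: (142 - 110)·32 - 14 = 1010.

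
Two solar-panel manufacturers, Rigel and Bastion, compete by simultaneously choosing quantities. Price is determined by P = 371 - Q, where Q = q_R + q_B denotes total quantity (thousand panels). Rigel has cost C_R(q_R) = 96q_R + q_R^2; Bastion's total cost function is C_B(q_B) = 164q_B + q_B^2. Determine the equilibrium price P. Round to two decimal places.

274.60

Rigel's profit: π_R = (371 - Q)q_R - (96q_R + q_R²). Setting ∂π_R/∂q_R = 0: 275 - 4q_R - (q_B) = 0.
Bastion's profit: π_B = (371 - Q)q_B - (164q_B + q_B²). Setting ∂π_B/∂q_B = 0: 207 - 4q_B - (q_R) = 0.
Rearranging gives the reaction functions q_R = (275 - q_B)/4 and q_B = (207 - q_R)/4.
Solving the pair: q_R = 893/15, q_B = 553/15.
Total output Q = 482/5, so price P = 371 - 482/5 = 1373/5.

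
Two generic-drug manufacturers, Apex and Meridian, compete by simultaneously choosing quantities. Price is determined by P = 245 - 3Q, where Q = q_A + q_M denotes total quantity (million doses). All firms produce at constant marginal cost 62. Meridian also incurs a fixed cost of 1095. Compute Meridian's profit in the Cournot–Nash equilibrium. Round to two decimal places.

145.33

Each firm earns π_i = (245 - 3Q)q_i - 62q_i.
First-order condition (treating rivals' output as given): 183 - 6q_i - 3q_j = 0.
By symmetry each firm produces the same amount; substituting q_j = q_i yields q_i = 183/9 = 61/3.
Price P = 245 - 3·(122/3) = 123.
Meridian's profit: (123 - 62)·(61/3) - 1095 = 436/3.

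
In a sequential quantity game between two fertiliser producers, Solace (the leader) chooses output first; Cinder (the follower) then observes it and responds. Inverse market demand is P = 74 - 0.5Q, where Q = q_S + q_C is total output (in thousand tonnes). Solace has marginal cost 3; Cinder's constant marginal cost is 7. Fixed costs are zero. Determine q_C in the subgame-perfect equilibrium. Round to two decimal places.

29.50

Solve by backward induction. Given q_S, the follower Cinder maximises π_C = (74 - (1/2)q_S - (1/2)q_C)q_C - 7q_C.
Setting the follower's marginal profit to zero, 67 - (1/2)q_S - q_C = 0, i.e. q_C = (67 - (1/2)q_S).
Solace substitutes q_C(q_S) into its own profit: π_S = q_S(74 - (1/2)q_S - (67 - (1/2)q_S)/2) - 3q_S = (81/2 - (1/4)q_S)q_S - 3q_S.
Leader FOC: 75/2 - (1/2)q_S = 0, so q_S = 75.
Then q_C = (67 - (1/2)·75) = 59/2.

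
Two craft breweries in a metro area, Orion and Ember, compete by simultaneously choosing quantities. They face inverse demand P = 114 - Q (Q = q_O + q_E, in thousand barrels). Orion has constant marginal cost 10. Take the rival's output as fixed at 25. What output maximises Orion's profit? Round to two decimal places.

39.50

With the rival's output fixed at 25, Orion's profit is π_O = (114 - 25 - q_O)q_O - (10q_O) = (89 - q_O)q_O - (10q_O).
∂π_O/∂q_O = 79 - 2q_O = 0, so q_O = 79/2.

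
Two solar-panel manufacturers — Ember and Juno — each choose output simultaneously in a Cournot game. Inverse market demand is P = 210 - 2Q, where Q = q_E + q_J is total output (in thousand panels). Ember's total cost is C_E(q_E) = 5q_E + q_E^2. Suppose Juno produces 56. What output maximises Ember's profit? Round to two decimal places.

15.50

With the rival's output fixed at 56, Ember's profit is π_E = (210 - 2·56 - 2q_E)q_E - (5q_E + q_E²) = (98 - 2q_E)q_E - (5q_E + q_E²).
∂π_E/∂q_E = 93 - 6q_E = 0, so q_E = 31/2.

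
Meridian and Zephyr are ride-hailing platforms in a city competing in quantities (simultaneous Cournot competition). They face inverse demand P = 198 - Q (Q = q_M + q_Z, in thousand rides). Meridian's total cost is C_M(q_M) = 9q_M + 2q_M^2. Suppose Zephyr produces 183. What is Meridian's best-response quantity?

1

With the rival's output fixed at 183, Meridian's profit is π_M = (198 - 183 - q_M)q_M - (9q_M + 2q_M²) = (15 - q_M)q_M - (9q_M + 2q_M²).
∂π_M/∂q_M = 6 - 6q_M = 0, so q_M = 1.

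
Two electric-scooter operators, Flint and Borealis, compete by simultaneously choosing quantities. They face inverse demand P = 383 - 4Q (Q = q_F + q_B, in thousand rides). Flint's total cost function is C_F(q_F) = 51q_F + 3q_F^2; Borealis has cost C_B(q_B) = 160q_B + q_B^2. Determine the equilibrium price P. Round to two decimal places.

246.81

Flint's profit: π_F = (383 - 4Q)q_F - (51q_F + 3q_F²). Setting ∂π_F/∂q_F = 0: 332 - 14q_F - 4(q_B) = 0.
Borealis's first-order condition: 223 - 10q_B - 4(q_F) = 0.
Rearranging gives the reaction functions q_F = (332 - 4q_B)/14 and q_B = (223 - 4q_F)/10.
Solving the pair: q_F = 607/31, q_B = 897/62.
Total output Q = 34.0484, so price P = 383 - 4·34.0484 = 246.8065.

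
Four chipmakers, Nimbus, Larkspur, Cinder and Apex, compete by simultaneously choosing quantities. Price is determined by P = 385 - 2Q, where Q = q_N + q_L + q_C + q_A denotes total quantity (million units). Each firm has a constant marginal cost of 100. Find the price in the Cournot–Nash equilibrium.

A representative firm's profit is π_i = q_i(385 - 2Q) - 100q_i.
First-order condition (treating rivals' output as given): 285 - 4q_i - 2·Σ_{j≠i} q_j = 0.
With identical firms every q_j equals q_i, so Σ_{j≠i} q_j = 3q_i and 285 = 10q_i, giving q_i = 57/2.
Total output Q = 114, so price P = 385 - 2·114 = 157.

157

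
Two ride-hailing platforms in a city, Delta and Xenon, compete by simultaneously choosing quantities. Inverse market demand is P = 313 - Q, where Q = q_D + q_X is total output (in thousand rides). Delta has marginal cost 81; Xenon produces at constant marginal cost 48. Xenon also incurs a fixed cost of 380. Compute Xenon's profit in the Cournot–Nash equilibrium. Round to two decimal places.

9487.11

Delta's profit: π_D = (313 - Q)q_D - (81q_D). Setting ∂π_D/∂q_D = 0: 232 - 2q_D - (q_X) = 0.
Xenon's first-order condition: 265 - 2q_X - (q_D) = 0.
Best responses: q_D = (232 - q_X)/2, q_X = (265 - q_D)/2.
Substituting one into the other gives q_D = 199/3 and q_X = 298/3.
Price P = 313 - 497/3 = 442/3.
Xenon's profit: (442/3 - 48)·(298/3) - 380 = 9487.1111.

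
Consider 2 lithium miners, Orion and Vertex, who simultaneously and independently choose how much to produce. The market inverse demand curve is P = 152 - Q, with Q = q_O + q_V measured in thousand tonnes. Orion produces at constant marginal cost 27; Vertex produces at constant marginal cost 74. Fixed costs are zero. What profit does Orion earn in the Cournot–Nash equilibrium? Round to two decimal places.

Orion's profit: π_O = (152 - Q)q_O - (27q_O). Setting ∂π_O/∂q_O = 0: 125 - 2q_O - (q_V) = 0.
Vertex's first-order condition: 78 - 2q_V - (q_O) = 0.
Rearranging gives the reaction functions q_O = (125 - q_V)/2 and q_V = (78 - q_O)/2.
Substituting one into the other gives q_O = 172/3 and q_V = 31/3.
Price P = 152 - 203/3 = 253/3.
Orion's profit: (253/3 - 27)·(172/3) = 3287.1111.

3287.11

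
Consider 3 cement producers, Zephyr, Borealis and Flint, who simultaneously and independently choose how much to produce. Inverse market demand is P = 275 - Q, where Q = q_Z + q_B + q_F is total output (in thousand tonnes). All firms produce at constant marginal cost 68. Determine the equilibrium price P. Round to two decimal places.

Each firm earns π_i = (275 - Q)q_i - 68q_i.
First-order condition (treating rivals' output as given): 207 - 2q_i - Σ_{j≠i} q_j = 0.
With identical firms every q_j equals q_i, so Σ_{j≠i} q_j = 2q_i and 207 = 4q_i, giving q_i = 207/4.
Total output Q = 621/4, so price P = 275 - 621/4 = 479/4.

119.75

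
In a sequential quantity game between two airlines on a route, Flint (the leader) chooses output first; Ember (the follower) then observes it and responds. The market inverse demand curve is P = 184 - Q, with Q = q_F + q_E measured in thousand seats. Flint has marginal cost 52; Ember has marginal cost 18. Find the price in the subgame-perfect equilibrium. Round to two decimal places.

76.50

The follower Ember best-responds to any q_F: π_E = (184 - Q)q_E - 18q_E.
∂π_E/∂q_E = 166 - q_F - 2q_E = 0 gives the reaction function q_E = (166 - q_F)/2.
The leader anticipates this reaction. Substituting into P = 184 - Q gives P = 101 - (1/2)q_F, so π_F = (101 - (1/2)q_F)q_F - 52q_F.
The leader's first-order condition 49 - q_F = 0 yields q_F = 49.
Then q_E = (166 - 49)/2 = 117/2.
Total output Q = 215/2, so price P = 184 - 215/2 = 153/2.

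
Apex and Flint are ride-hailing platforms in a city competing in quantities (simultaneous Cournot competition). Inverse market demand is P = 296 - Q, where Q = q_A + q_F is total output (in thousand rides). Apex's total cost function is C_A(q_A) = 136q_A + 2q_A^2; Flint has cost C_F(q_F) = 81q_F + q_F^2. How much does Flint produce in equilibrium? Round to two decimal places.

49.13

Apex's profit: π_A = (296 - Q)q_A - (136q_A + 2q_A²). Setting ∂π_A/∂q_A = 0: 160 - 6q_A - (q_F) = 0.
Flint's profit: π_F = (296 - Q)q_F - (81q_F + q_F²). Setting ∂π_F/∂q_F = 0: 215 - 4q_F - (q_A) = 0.
So q_A = (160 - q_F)/6 and q_F = (215 - q_A)/4.
Solving the pair: q_A = 425/23, q_F = 1130/23.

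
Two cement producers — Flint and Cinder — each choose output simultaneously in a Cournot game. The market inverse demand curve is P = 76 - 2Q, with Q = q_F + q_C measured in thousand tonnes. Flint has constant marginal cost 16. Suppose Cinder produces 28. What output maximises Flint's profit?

With the rival's output fixed at 28, Flint's profit is π_F = (76 - 2·28 - 2q_F)q_F - (16q_F) = (20 - 2q_F)q_F - (16q_F).
∂π_F/∂q_F = 4 - 4q_F = 0, so q_F = 1.

1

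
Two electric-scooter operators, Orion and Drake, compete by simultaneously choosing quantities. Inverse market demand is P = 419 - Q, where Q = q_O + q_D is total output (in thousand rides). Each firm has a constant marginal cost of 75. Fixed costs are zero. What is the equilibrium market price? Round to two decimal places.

189.67

A representative firm's profit is π_i = q_i(419 - Q) - 75q_i.
Setting ∂π_i/∂q_i = 0 with rivals' quantities fixed: 344 - 2q_i - q_j = 0.
By symmetry each firm produces the same amount; substituting q_j = q_i yields q_i = 344/3.
Total output Q = 688/3, so price P = 419 - 688/3 = 569/3.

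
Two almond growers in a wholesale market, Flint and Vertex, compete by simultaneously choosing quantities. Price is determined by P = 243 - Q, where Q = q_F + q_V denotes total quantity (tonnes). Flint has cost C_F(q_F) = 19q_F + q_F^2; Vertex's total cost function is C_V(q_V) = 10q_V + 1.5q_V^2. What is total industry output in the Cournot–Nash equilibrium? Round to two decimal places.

83.95

Flint's profit: π_F = (243 - Q)q_F - (19q_F + q_F²). Setting ∂π_F/∂q_F = 0: 224 - 4q_F - (q_V) = 0.
Vertex's profit: π_V = (243 - Q)q_V - (10q_V + (3/2)q_V²). Setting ∂π_V/∂q_V = 0: 233 - 5q_V - (q_F) = 0.
Best responses: q_F = (224 - q_V)/4, q_V = (233 - q_F)/5.
Substituting one into the other gives q_F = 887/19 and q_V = 708/19.
Total output Q = 887/19 + 708/19 = 1595/19.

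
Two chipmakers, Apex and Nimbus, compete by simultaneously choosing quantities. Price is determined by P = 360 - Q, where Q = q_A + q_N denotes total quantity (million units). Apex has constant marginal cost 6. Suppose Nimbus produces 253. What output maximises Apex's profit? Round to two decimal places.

50.50

With the rival's output fixed at 253, Apex's profit is π_A = (360 - 253 - q_A)q_A - (6q_A) = (107 - q_A)q_A - (6q_A).
∂π_A/∂q_A = 101 - 2q_A = 0, so q_A = 101/2.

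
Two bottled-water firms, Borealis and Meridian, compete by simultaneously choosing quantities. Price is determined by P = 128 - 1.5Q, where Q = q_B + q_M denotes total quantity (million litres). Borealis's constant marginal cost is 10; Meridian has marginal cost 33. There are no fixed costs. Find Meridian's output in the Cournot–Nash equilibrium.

16

Borealis's profit: π_B = (128 - 1.5Q)q_B - (10q_B). Setting ∂π_B/∂q_B = 0: 118 - 3q_B - (3/2)(q_M) = 0.
Meridian's first-order condition: 95 - 3q_M - (3/2)(q_B) = 0.
So q_B = (118 - (3/2)q_M)/3 and q_M = (95 - (3/2)q_B)/3.
Solving the pair: q_B = 94/3, q_M = 16.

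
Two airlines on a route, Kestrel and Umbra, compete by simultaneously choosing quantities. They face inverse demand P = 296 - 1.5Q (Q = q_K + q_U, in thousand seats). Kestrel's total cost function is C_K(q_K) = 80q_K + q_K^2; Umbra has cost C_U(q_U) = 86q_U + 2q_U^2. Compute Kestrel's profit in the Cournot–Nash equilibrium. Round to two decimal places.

3339.69

Kestrel's profit: π_K = (296 - 1.5Q)q_K - (80q_K + q_K²). Setting ∂π_K/∂q_K = 0: 216 - 5q_K - (3/2)(q_U) = 0.
Umbra's profit: π_U = (296 - 1.5Q)q_U - (86q_U + 2q_U²). Setting ∂π_U/∂q_U = 0: 210 - 7q_U - (3/2)(q_K) = 0.
Best responses: q_K = (216 - (3/2)q_U)/5, q_U = (210 - (3/2)q_K)/7.
Substituting one into the other gives q_K = 36.5496 and q_U = 22.1679.
Price P = 296 - (3/2)·58.7176 = 207.9237.
Kestrel's profit: 207.9237·36.5496 - 80·36.5496 - 36.5496² = 3339.6865.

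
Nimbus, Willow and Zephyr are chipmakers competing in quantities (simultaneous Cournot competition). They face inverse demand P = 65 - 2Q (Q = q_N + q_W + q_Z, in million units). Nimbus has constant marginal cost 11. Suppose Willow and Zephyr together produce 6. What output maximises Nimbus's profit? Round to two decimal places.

10.50

With rivals' combined output fixed at 6, Nimbus's profit is π_N = (65 - 2·6 - 2q_N)q_N - (11q_N) = (53 - 2q_N)q_N - (11q_N).
∂π_N/∂q_N = 42 - 4q_N = 0, so q_N = 21/2.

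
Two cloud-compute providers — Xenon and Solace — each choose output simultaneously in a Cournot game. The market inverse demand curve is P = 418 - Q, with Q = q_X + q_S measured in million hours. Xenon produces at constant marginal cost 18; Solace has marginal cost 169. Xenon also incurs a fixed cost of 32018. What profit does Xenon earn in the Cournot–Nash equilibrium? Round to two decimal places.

1715.44

Xenon's profit: π_X = (418 - Q)q_X - (18q_X). Setting ∂π_X/∂q_X = 0: 400 - 2q_X - (q_S) = 0.
Solace's first-order condition: 249 - 2q_S - (q_X) = 0.
So q_X = (400 - q_S)/2 and q_S = (249 - q_X)/2.
Substituting one into the other gives q_X = 551/3 and q_S = 98/3.
Price P = 418 - 649/3 = 605/3.
Xenon's profit: (605/3 - 18)·(551/3) - 32018 = 1715.4444.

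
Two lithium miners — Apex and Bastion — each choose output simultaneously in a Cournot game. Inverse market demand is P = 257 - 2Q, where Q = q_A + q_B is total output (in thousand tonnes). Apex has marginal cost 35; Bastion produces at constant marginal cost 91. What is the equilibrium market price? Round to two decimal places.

Apex's profit: π_A = (257 - 2Q)q_A - (35q_A). Setting ∂π_A/∂q_A = 0: 222 - 4q_A - 2(q_B) = 0.
Bastion's profit: π_B = (257 - 2Q)q_B - (91q_B). Setting ∂π_B/∂q_B = 0: 166 - 4q_B - 2(q_A) = 0.
So q_A = (222 - 2q_B)/4 and q_B = (166 - 2q_A)/4.
Solving the pair: q_A = 139/3, q_B = 55/3.
Total output Q = 194/3, so price P = 257 - 2·(194/3) = 383/3.

127.67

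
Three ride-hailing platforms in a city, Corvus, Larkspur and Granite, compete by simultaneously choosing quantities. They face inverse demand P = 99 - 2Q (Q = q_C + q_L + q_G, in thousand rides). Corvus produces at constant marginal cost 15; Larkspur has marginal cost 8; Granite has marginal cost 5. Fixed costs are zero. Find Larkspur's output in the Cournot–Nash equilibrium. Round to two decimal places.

11.88

Corvus's profit: π_C = (99 - 2Q)q_C - (15q_C). Setting ∂π_C/∂q_C = 0: 84 - 4q_C - 2(q_L + q_G) = 0.
Larkspur's profit: π_L = (99 - 2Q)q_L - (8q_L). Setting ∂π_L/∂q_L = 0: 91 - 4q_L - 2(q_C + q_G) = 0.
Granite's first-order condition: 94 - 4q_G - 2(q_C + q_L) = 0.
Adding the 3 conditions: 269 − 4Q − 4Q = 0, i.e. Q = 269/8.
Back-substituting: q_C = (84 − 269/4)/2 = 67/8, q_L = (91 − 269/4)/2 = 95/8, q_G = (94 − 269/4)/2 = 107/8.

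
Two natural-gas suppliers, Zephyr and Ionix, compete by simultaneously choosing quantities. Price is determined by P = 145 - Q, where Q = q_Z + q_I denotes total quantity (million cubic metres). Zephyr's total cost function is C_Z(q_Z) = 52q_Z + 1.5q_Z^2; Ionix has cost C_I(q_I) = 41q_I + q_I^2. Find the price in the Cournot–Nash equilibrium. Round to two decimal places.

108.42

Zephyr's profit: π_Z = (145 - Q)q_Z - (52q_Z + (3/2)q_Z²). Setting ∂π_Z/∂q_Z = 0: 93 - 5q_Z - (q_I) = 0.
Ionix's first-order condition: 104 - 4q_I - (q_Z) = 0.
Rearranging gives the reaction functions q_Z = (93 - q_I)/5 and q_I = (104 - q_Z)/4.
Substituting one into the other gives q_Z = 268/19 and q_I = 427/19.
Total output Q = 695/19, so price P = 145 - 695/19 = 108.4211.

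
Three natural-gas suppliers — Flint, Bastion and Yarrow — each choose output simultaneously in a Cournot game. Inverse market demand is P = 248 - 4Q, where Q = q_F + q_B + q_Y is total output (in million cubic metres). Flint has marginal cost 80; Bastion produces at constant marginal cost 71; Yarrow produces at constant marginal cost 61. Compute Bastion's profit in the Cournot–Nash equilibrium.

Flint's profit: π_F = (248 - 4Q)q_F - (80q_F). Setting ∂π_F/∂q_F = 0: 168 - 8q_F - 4(q_B + q_Y) = 0.
Bastion's first-order condition: 177 - 8q_B - 4(q_F + q_Y) = 0.
Yarrow's profit: π_Y = (248 - 4Q)q_Y - (61q_Y). Setting ∂π_Y/∂q_Y = 0: 187 - 8q_Y - 4(q_F + q_B) = 0.
Adding the 3 first-order conditions: 532 − 16Q = 0, so Q = 133/4.
Back-substituting: q_F = (168 − 133)/4 = 35/4, q_B = (177 − 133)/4 = 11, q_Y = (187 − 133)/4 = 27/2.
Price P = 248 - 4·(133/4) = 115.
Bastion's profit: (115 - 71)·11 = 484.

484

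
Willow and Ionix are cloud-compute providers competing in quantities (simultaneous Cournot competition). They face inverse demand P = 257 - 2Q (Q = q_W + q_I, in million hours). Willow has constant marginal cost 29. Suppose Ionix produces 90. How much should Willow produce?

With the rival's output fixed at 90, Willow's profit is π_W = (257 - 2·90 - 2q_W)q_W - (29q_W) = (77 - 2q_W)q_W - (29q_W).
∂π_W/∂q_W = 48 - 4q_W = 0, so q_W = 12.

12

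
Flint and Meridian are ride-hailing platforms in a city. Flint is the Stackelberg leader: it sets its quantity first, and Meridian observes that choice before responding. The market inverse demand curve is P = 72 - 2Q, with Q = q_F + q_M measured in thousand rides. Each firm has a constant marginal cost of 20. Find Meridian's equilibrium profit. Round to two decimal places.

Solve by backward induction. Given q_F, the follower Meridian maximises π_M = (72 - 2q_F - 2q_M)q_M - 20q_M.
Setting the follower's marginal profit to zero, 52 - 2q_F - 4q_M = 0, i.e. q_M = (52 - 2q_F)/4.
The leader anticipates this reaction. Substituting into P = 72 - 2Q gives P = 46 - q_F, so π_F = (46 - q_F)q_F - 20q_F.
The leader's first-order condition 26 - 2q_F = 0 yields q_F = 13.
Then q_M = (52 - 2·13)/4 = 13/2.
Price P = 72 - 2·(39/2) = 33.
Meridian's profit: (33 - 20)·(13/2) = 169/2.

84.50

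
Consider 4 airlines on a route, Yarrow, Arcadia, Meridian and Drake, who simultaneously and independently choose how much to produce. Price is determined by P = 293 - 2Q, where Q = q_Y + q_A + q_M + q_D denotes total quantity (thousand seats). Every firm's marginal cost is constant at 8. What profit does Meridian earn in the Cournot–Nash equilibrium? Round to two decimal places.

Each firm earns π_i = (293 - 2Q)q_i - 8q_i.
Setting ∂π_i/∂q_i = 0 with rivals' quantities fixed: 285 - 4q_i - 2·Σ_{j≠i} q_j = 0.
With identical firms every q_j equals q_i, so Σ_{j≠i} q_j = 3q_i and 285 = 10q_i, giving q_i = 57/2.
Price P = 293 - 2·114 = 65.
Meridian's profit: (65 - 8)·(57/2) = 1624.5000.

1624.50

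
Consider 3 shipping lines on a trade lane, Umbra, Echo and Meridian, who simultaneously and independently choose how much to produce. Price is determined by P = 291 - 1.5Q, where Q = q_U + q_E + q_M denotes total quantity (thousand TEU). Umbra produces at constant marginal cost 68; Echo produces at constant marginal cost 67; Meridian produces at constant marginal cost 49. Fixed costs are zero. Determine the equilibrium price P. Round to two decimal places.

Umbra's profit: π_U = (291 - 1.5Q)q_U - (68q_U). Setting ∂π_U/∂q_U = 0: 223 - 3q_U - (3/2)(q_E + q_M) = 0.
Echo's first-order condition: 224 - 3q_E - (3/2)(q_U + q_M) = 0.
Meridian's profit: π_M = (291 - 1.5Q)q_M - (49q_M). Setting ∂π_M/∂q_M = 0: 242 - 3q_M - (3/2)(q_U + q_E) = 0.
Summing all 3 equations gives 689 − 6Q = 0, hence Q = 689/6.
Back-substituting: q_U = (223 − 689/4)/(3/2) = 203/6, q_E = (224 − 689/4)/(3/2) = 69/2, q_M = (242 − 689/4)/(3/2) = 93/2.
Total output Q = 689/6, so price P = 291 - (3/2)·(689/6) = 475/4.

118.75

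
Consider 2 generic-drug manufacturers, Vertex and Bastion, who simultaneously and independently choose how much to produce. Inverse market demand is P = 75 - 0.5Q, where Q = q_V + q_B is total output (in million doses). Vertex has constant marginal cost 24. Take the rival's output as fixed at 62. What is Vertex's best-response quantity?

With the rival's output fixed at 62, Vertex's profit is π_V = (75 - (1/2)·62 - (1/2)q_V)q_V - (24q_V) = (44 - (1/2)q_V)q_V - (24q_V).
∂π_V/∂q_V = 20 - q_V = 0, so q_V = 20.

20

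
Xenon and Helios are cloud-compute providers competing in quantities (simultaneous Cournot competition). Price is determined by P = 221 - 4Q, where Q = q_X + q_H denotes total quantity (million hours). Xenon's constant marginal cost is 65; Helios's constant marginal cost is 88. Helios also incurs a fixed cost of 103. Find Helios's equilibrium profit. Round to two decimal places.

Xenon's profit: π_X = (221 - 4Q)q_X - (65q_X). Setting ∂π_X/∂q_X = 0: 156 - 8q_X - 4(q_H) = 0.
Helios's profit: π_H = (221 - 4Q)q_H - (88q_H). Setting ∂π_H/∂q_H = 0: 133 - 8q_H - 4(q_X) = 0.
So q_X = (156 - 4q_H)/8 and q_H = (133 - 4q_X)/8.
Substituting one into the other gives q_X = 179/12 and q_H = 55/6.
Price P = 221 - 4·(289/12) = 374/3.
Helios's profit: (374/3 - 88)·(55/6) - 103 = 233.1111.

233.11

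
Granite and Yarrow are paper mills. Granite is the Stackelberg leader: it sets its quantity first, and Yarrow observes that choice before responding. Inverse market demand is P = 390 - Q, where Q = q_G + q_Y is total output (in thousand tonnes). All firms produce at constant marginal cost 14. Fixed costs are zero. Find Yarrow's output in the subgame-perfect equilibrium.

94

Solve by backward induction. Given q_G, the follower Yarrow maximises π_Y = (390 - q_G - q_Y)q_Y - 14q_Y.
Follower FOC: 376 - q_G - 2q_Y = 0, so q_Y(q_G) = (376 - q_G)/2.
Granite substitutes q_Y(q_G) into its own profit: π_G = q_G(390 - q_G - (376 - q_G)/2) - 14q_G = (202 - (1/2)q_G)q_G - 14q_G.
Maximising: ∂π_G/∂q_G = 188 - q_G = 0, giving q_G = 188.
Then q_Y = (376 - 188)/2 = 94.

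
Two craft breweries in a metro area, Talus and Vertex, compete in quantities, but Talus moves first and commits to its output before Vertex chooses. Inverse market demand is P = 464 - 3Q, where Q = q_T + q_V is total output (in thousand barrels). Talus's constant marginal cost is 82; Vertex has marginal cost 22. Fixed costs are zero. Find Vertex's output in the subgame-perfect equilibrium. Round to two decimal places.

46.83

Solve by backward induction. Given q_T, the follower Vertex maximises π_V = (464 - 3q_T - 3q_V)q_V - 22q_V.
∂π_V/∂q_V = 442 - 3q_T - 6q_V = 0 gives the reaction function q_V = (442 - 3q_T)/6.
Talus substitutes q_V(q_T) into its own profit: π_T = q_T(464 - 3q_T - (442 - 3q_T)/2) - 82q_T = (243 - (3/2)q_T)q_T - 82q_T.
The leader's first-order condition 161 - 3q_T = 0 yields q_T = 161/3.
Then q_V = (442 - 3·(161/3))/6 = 281/6.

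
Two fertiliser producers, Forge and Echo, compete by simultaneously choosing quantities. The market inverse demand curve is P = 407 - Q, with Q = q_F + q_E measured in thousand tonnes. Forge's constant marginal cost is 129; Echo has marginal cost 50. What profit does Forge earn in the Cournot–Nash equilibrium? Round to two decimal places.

Forge's profit: π_F = (407 - Q)q_F - (129q_F). Setting ∂π_F/∂q_F = 0: 278 - 2q_F - (q_E) = 0.
Echo's first-order condition: 357 - 2q_E - (q_F) = 0.
So q_F = (278 - q_E)/2 and q_E = (357 - q_F)/2.
Solving the pair: q_F = 199/3, q_E = 436/3.
Price P = 407 - 635/3 = 586/3.
Forge's profit: (586/3 - 129)·(199/3) = 4400.1111.

4400.11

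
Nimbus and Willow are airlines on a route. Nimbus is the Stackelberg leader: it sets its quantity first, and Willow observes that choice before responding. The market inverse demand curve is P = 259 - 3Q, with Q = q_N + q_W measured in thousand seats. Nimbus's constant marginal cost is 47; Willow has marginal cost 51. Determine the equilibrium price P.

101

Solve by backward induction. Given q_N, the follower Willow maximises π_W = (259 - 3q_N - 3q_W)q_W - 51q_W.
Follower FOC: 208 - 3q_N - 6q_W = 0, so q_W(q_N) = (208 - 3q_N)/6.
Nimbus substitutes q_W(q_N) into its own profit: π_N = q_N(259 - 3q_N - (208 - 3q_N)/2) - 47q_N = (155 - (3/2)q_N)q_N - 47q_N.
Leader FOC: 108 - 3q_N = 0, so q_N = 36.
Then q_W = (208 - 3·36)/6 = 50/3.
Total output Q = 158/3, so price P = 259 - 3·(158/3) = 101.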